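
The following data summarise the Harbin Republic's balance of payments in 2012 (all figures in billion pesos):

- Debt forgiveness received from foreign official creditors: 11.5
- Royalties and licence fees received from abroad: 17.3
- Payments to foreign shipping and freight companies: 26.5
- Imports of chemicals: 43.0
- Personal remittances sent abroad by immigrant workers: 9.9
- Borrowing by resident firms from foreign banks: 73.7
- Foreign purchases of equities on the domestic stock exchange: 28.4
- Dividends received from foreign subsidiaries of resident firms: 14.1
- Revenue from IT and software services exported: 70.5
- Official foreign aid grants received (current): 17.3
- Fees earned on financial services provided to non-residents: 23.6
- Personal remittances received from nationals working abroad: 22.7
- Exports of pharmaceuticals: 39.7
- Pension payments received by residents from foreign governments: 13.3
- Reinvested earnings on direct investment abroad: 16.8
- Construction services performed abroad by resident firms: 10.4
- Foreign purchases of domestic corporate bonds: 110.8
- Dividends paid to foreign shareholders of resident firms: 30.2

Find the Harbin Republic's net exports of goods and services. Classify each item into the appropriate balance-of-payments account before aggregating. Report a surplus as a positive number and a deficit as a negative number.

Goods: 39.7 - 43.0 = -3.3
Services: 17.3 + 10.4 + 70.5 + 23.6 - 26.5 = 95.3
Trade balance = -3.3 + 95.3 = 92.0
(Excluded from the trade balance — capital account: debt forgiveness received from foreign official creditors 11.5; secondary income: personal remittances sent abroad by immigrant workers 9.9, official foreign aid grants received (current) 17.3, personal remittances received from nationals working abroad 22.7, pension payments received by residents from foreign governments 13.3; financial account: borrowing by resident firms from foreign banks 73.7, foreign purchases of equities on the domestic stock exchange 28.4, foreign purchases of domestic corporate bonds 110.8; primary income: dividends received from foreign subsidiaries of resident firms 14.1, reinvested earnings on direct investment abroad 16.8, dividends paid to foreign shareholders of resident firms 30.2.)

92.0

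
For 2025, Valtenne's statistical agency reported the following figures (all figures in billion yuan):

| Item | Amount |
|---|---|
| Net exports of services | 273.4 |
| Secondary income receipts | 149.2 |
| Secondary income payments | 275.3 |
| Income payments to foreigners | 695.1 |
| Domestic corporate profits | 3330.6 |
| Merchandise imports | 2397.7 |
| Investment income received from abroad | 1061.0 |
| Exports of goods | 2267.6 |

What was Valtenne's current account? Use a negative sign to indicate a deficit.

Goods balance = 2267.6 - 2397.7 = -130.1
Services balance = 273.4
Trade balance (goods + services) = -130.1 + 273.4 = 143.3
Net primary income = 1061.0 - 695.1 = 365.9
Net secondary income = 149.2 - 275.3 = -126.1
Current account = 143.3 + 365.9 + (-126.1) = 383.1

383.1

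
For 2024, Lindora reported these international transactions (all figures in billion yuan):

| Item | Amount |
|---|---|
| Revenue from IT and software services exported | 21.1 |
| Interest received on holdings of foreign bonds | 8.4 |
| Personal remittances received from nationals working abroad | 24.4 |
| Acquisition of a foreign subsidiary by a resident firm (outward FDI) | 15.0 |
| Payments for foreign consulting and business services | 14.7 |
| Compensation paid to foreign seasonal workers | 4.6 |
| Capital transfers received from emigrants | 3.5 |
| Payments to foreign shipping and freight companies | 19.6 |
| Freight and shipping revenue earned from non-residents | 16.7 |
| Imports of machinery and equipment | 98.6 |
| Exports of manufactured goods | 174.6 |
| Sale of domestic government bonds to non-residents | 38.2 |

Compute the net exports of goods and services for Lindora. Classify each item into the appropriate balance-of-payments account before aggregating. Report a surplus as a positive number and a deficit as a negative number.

79.5

Goods: 174.6 - 98.6 = 76.0
Services: 21.1 - 19.6 - 14.7 + 16.7 = 3.5
Trade balance = 76.0 + 3.5 = 79.5
(Excluded from the trade balance — primary income: interest received on holdings of foreign bonds 8.4, compensation paid to foreign seasonal workers 4.6; secondary income: personal remittances received from nationals working abroad 24.4; financial account: acquisition of a foreign subsidiary by a resident firm (outward FDI) 15.0, sale of domestic government bonds to non-residents 38.2; capital account: capital transfers received from emigrants 3.5.)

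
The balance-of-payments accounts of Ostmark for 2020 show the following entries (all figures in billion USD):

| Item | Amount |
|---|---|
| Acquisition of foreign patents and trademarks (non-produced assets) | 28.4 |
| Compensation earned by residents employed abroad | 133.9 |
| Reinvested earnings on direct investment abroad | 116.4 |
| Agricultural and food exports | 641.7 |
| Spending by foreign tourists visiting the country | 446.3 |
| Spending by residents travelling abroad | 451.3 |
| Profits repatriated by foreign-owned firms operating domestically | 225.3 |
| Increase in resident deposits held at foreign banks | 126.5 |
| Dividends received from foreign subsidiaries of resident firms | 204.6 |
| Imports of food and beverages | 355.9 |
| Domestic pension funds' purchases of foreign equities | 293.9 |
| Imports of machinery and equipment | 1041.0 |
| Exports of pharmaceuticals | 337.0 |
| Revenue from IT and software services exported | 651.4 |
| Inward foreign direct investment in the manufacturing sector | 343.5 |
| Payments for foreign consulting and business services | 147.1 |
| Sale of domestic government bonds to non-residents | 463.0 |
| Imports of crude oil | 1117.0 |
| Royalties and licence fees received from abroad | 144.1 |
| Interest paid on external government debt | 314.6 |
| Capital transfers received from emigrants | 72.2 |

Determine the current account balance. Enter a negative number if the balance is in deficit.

-976.8

Goods: -355.9 + 337.0 + 641.7 - 1117.0 - 1041.0 = -1535.2
Services: 651.4 + 446.3 + 144.1 - 451.3 - 147.1 = 643.4
Primary income: 204.6 - 314.6 + 133.9 + 116.4 - 225.3 = -85.0
Current account = (-1535.2) + 643.4 + (-85.0) = -976.8
(Excluded from the current account — capital account: acquisition of foreign patents and trademarks (non-produced assets) 28.4, capital transfers received from emigrants 72.2; financial account: increase in resident deposits held at foreign banks 126.5, domestic pension funds' purchases of foreign equities 293.9, inward foreign direct investment in the manufacturing sector 343.5, sale of domestic government bonds to non-residents 463.0.)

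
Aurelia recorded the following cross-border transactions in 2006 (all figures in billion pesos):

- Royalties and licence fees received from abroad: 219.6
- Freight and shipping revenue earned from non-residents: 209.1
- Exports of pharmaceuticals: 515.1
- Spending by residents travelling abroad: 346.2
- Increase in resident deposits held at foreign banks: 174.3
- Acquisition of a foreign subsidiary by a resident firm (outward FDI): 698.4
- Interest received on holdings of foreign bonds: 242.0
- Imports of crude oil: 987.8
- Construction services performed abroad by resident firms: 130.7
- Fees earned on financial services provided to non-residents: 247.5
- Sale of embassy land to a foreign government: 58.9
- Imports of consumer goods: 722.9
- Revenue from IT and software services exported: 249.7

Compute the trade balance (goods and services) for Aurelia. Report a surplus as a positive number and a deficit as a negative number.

-485.2

Goods: -722.9 - 987.8 + 515.1 = -1195.6
Services: 130.7 + 209.1 - 346.2 + 219.6 + 247.5 + 249.7 = 710.4
Trade balance = -1195.6 + 710.4 = -485.2
(Excluded from the trade balance — financial account: increase in resident deposits held at foreign banks 174.3, acquisition of a foreign subsidiary by a resident firm (outward FDI) 698.4; primary income: interest received on holdings of foreign bonds 242.0; capital account: sale of embassy land to a foreign government 58.9.)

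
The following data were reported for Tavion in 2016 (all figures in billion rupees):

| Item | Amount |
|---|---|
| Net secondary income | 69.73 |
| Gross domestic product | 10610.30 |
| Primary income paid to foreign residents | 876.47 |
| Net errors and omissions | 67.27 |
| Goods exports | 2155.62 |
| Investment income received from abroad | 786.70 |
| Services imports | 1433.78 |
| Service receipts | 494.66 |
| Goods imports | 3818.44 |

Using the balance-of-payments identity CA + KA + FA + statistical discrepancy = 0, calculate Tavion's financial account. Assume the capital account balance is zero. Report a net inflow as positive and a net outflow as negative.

Goods balance = 2155.62 - 3818.44 = -1662.82
Services balance = 494.66 - 1433.78 = -939.12
Trade balance (goods + services) = -1662.82 + (-939.12) = -2601.94
Net primary income = 786.70 - 876.47 = -89.77
Net secondary income = 69.73
Current account = -2601.94 + (-89.77) + 69.73 = -2621.98
Financial account = -(-2621.98 + 67.27) = 2554.71

2554.71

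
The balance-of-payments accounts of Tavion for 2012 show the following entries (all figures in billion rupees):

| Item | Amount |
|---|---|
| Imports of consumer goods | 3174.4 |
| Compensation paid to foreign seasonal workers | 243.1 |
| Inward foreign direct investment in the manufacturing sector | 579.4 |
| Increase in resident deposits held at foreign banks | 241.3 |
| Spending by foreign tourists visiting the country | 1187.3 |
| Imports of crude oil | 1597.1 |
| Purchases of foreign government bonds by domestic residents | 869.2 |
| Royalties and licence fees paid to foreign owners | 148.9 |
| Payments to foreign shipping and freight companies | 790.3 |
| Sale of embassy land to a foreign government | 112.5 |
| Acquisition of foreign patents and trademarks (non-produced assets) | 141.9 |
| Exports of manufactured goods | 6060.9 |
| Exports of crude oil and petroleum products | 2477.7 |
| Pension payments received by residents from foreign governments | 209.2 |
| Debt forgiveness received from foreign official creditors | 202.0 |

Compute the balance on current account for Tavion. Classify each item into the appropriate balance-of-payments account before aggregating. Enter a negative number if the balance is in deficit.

3981.3

Goods: -3174.4 - 1597.1 + 2477.7 + 6060.9 = 3767.1
Services: -790.3 + 1187.3 - 148.9 = 248.1
Primary income: -243.1
Secondary income: 209.2
Current account = 3767.1 + 248.1 + (-243.1) + 209.2 = 3981.3
(Excluded from the current account — financial account: inward foreign direct investment in the manufacturing sector 579.4, increase in resident deposits held at foreign banks 241.3, purchases of foreign government bonds by domestic residents 869.2; capital account: sale of embassy land to a foreign government 112.5, acquisition of foreign patents and trademarks (non-produced assets) 141.9, debt forgiveness received from foreign official creditors 202.0.)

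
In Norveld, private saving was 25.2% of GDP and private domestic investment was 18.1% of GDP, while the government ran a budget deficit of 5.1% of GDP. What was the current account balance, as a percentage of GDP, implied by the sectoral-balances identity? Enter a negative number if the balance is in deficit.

By the sectoral-balances identity, CA = (S_private - I) + (T - G).
Private balance = 25.2 - 18.1 = 7.1
Government balance (T - G) = -5.1
CA = 7.1 + (-5.1) = 2.0

2.0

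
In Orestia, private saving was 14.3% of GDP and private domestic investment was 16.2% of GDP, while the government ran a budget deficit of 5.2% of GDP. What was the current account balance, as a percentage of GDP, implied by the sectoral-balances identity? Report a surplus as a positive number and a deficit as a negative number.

-7.1

By the sectoral-balances identity, CA = (S_private - I) + (T - G).
Private balance = 14.3 - 16.2 = -1.9
Government balance (T - G) = -5.2
CA = -1.9 + (-5.2) = -7.1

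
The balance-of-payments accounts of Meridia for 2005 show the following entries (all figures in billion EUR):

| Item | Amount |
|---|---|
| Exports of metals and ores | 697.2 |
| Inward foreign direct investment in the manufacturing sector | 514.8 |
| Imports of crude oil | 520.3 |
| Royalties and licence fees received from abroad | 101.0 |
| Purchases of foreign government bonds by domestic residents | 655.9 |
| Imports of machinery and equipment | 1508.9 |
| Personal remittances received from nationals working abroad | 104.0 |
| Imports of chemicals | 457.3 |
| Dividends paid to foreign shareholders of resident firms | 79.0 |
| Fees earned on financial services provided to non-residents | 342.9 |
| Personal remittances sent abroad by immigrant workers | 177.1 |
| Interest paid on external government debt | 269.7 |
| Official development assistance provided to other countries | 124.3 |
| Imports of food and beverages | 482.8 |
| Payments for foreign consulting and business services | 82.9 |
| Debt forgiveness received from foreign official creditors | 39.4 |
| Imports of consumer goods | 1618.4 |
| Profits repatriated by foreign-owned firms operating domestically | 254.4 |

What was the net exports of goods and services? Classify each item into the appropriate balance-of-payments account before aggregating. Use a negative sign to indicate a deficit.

Goods: -520.3 - 1618.4 - 457.3 + 697.2 - 1508.9 - 482.8 = -3890.5
Services: 342.9 + 101.0 - 82.9 = 361.0
Trade balance = -3890.5 + 361.0 = -3529.5
(Excluded from the trade balance — financial account: inward foreign direct investment in the manufacturing sector 514.8, purchases of foreign government bonds by domestic residents 655.9; secondary income: personal remittances received from nationals working abroad 104.0, personal remittances sent abroad by immigrant workers 177.1, official development assistance provided to other countries 124.3; primary income: dividends paid to foreign shareholders of resident firms 79.0, interest paid on external government debt 269.7, profits repatriated by foreign-owned firms operating domestically 254.4; capital account: debt forgiveness received from foreign official creditors 39.4.)

-3529.5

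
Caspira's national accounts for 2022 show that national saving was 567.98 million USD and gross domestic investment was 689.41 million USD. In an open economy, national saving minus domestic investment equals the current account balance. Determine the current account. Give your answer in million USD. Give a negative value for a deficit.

-121.43

CA = S - I = 567.98 - 689.41 = -121.43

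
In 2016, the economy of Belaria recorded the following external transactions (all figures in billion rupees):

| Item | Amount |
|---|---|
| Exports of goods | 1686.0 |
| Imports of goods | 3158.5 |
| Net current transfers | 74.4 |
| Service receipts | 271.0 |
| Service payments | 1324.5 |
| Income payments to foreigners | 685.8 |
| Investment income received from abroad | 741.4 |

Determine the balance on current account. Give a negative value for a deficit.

Goods balance = 1686.0 - 3158.5 = -1472.5
Services balance = 271.0 - 1324.5 = -1053.5
Trade balance (goods + services) = -1472.5 + (-1053.5) = -2526.0
Net primary income = 741.4 - 685.8 = 55.6
Net secondary income = 74.4
Current account = -2526.0 + 55.6 + 74.4 = -2396.0

-2396.0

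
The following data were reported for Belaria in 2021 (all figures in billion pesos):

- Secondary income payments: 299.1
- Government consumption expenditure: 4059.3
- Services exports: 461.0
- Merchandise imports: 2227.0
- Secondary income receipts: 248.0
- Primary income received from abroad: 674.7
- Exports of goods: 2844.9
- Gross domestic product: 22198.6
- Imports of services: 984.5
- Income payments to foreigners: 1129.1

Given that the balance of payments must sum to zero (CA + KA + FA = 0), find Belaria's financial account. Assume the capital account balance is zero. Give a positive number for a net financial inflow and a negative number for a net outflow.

Goods balance = 2844.9 - 2227.0 = 617.9
Services balance = 461.0 - 984.5 = -523.5
Trade balance (goods + services) = 617.9 + (-523.5) = 94.4
Net primary income = 674.7 - 1129.1 = -454.4
Net secondary income = 248.0 - 299.1 = -51.1
Current account = 94.4 + (-454.4) + (-51.1) = -411.1
Financial account = -(-411.1) = 411.1

411.1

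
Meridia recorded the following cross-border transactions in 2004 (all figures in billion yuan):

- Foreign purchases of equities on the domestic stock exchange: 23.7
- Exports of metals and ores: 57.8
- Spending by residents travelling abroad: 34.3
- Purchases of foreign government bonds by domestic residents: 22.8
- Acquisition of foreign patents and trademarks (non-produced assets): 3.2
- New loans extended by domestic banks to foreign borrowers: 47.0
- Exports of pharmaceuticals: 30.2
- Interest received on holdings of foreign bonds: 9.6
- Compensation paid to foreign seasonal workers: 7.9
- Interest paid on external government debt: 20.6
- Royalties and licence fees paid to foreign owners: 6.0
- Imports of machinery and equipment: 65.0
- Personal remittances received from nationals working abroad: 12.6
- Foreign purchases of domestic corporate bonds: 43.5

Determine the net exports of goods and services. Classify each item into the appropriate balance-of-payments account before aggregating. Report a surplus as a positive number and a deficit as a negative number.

Goods: 30.2 - 65.0 + 57.8 = 23.0
Services: -34.3 - 6.0 = -40.3
Trade balance = 23.0 + (-40.3) = -17.3
(Excluded from the trade balance — financial account: foreign purchases of equities on the domestic stock exchange 23.7, purchases of foreign government bonds by domestic residents 22.8, new loans extended by domestic banks to foreign borrowers 47.0, foreign purchases of domestic corporate bonds 43.5; capital account: acquisition of foreign patents and trademarks (non-produced assets) 3.2; primary income: interest received on holdings of foreign bonds 9.6, compensation paid to foreign seasonal workers 7.9, interest paid on external government debt 20.6; secondary income: personal remittances received from nationals working abroad 12.6.)

-17.3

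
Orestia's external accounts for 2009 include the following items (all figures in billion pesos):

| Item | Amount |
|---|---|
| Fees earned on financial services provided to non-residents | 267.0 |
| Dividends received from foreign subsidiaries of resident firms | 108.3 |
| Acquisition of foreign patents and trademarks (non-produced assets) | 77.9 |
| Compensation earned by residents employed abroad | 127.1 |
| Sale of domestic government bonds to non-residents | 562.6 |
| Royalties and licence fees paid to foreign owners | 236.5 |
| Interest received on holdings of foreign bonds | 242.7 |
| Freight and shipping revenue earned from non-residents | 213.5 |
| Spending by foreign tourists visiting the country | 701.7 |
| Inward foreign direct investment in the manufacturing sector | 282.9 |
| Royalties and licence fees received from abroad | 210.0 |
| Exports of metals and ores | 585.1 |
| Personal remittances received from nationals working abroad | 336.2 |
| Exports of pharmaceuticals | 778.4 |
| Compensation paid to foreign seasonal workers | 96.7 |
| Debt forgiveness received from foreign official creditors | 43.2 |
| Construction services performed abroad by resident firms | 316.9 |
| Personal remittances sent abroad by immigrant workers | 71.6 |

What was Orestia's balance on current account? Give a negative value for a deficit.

3482.1

Goods: 585.1 + 778.4 = 1363.5
Services: 267.0 + 316.9 + 213.5 + 701.7 + 210.0 - 236.5 = 1472.6
Primary income: 242.7 - 96.7 + 108.3 + 127.1 = 381.4
Secondary income: -71.6 + 336.2 = 264.6
Current account = 1363.5 + 1472.6 + 381.4 + 264.6 = 3482.1
(Excluded from the current account — capital account: acquisition of foreign patents and trademarks (non-produced assets) 77.9, debt forgiveness received from foreign official creditors 43.2; financial account: sale of domestic government bonds to non-residents 562.6, inward foreign direct investment in the manufacturing sector 282.9.)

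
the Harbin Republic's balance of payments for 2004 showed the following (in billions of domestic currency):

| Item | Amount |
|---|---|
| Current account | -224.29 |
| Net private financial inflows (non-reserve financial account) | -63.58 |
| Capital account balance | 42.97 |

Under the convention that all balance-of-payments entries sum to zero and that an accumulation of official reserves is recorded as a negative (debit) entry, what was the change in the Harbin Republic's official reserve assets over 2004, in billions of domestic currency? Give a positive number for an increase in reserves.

-244.90

Official reserve transactions balance = -((-224.29) + 42.97 + (-63.58)) = 244.90
An accumulation of reserves is recorded as a debit (negative entry), so the change in the stock of reserves is the negative of that balance.
Change in official reserves = -(244.90) = -244.90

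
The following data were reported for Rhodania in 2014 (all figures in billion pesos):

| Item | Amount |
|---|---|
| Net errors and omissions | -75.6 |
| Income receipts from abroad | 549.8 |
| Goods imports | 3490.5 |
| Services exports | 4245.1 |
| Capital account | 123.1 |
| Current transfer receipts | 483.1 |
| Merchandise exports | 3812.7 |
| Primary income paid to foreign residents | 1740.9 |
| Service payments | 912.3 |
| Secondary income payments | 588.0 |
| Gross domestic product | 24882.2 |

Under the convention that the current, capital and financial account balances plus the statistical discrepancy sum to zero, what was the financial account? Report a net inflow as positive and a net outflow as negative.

-2406.5

Goods balance = 3812.7 - 3490.5 = 322.2
Services balance = 4245.1 - 912.3 = 3332.8
Trade balance (goods + services) = 322.2 + 3332.8 = 3655.0
Net primary income = 549.8 - 1740.9 = -1191.1
Net secondary income = 483.1 - 588.0 = -104.9
Current account = 3655.0 + (-1191.1) + (-104.9) = 2359.0
Financial account = -(2359.0 + 123.1 + (-75.6)) = -2406.5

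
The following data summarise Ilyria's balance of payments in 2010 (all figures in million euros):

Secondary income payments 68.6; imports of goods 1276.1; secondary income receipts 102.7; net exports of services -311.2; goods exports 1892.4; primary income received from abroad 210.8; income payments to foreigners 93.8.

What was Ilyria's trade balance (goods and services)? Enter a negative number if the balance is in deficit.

305.1

Goods balance = 1892.4 - 1276.1 = 616.3
Services balance = -311.2
Trade balance (goods + services) = 616.3 + (-311.2) = 305.1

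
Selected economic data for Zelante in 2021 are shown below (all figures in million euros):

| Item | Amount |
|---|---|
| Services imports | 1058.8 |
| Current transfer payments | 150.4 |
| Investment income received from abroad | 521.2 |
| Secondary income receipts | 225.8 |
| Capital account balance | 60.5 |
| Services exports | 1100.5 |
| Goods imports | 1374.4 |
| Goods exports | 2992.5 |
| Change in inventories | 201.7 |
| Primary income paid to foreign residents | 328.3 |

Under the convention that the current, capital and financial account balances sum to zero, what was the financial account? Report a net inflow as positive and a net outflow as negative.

Goods balance = 2992.5 - 1374.4 = 1618.1
Services balance = 1100.5 - 1058.8 = 41.7
Trade balance (goods + services) = 1618.1 + 41.7 = 1659.8
Net primary income = 521.2 - 328.3 = 192.9
Net secondary income = 225.8 - 150.4 = 75.4
Current account = 1659.8 + 192.9 + 75.4 = 1928.1
Financial account = -(1928.1 + 60.5) = -1988.6

-1988.6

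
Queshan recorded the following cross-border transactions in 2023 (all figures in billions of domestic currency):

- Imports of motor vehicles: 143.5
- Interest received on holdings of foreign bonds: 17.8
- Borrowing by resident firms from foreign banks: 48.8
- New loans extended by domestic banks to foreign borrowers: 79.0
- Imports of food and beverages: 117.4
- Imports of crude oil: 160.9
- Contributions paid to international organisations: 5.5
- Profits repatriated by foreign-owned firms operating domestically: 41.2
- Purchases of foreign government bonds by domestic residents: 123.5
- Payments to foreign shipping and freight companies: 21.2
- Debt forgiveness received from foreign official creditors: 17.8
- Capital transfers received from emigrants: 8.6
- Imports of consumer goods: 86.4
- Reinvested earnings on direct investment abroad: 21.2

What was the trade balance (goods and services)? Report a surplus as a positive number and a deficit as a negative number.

Goods: -160.9 - 86.4 - 143.5 - 117.4 = -508.2
Services: -21.2
Trade balance = -508.2 + (-21.2) = -529.4
(Excluded from the trade balance — primary income: interest received on holdings of foreign bonds 17.8, profits repatriated by foreign-owned firms operating domestically 41.2, reinvested earnings on direct investment abroad 21.2; financial account: borrowing by resident firms from foreign banks 48.8, new loans extended by domestic banks to foreign borrowers 79.0, purchases of foreign government bonds by domestic residents 123.5; secondary income: contributions paid to international organisations 5.5; capital account: debt forgiveness received from foreign official creditors 17.8, capital transfers received from emigrants 8.6.)

-529.4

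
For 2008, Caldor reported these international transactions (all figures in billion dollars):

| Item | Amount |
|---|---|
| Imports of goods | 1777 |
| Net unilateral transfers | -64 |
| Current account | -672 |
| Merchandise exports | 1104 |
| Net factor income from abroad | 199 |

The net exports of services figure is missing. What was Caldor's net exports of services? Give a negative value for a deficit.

-134

Current account = goods balance + services balance + net primary income + net secondary income
Sum of the known components = -538
Net exports of services = CA - (known components) = -672 - (-538) = -134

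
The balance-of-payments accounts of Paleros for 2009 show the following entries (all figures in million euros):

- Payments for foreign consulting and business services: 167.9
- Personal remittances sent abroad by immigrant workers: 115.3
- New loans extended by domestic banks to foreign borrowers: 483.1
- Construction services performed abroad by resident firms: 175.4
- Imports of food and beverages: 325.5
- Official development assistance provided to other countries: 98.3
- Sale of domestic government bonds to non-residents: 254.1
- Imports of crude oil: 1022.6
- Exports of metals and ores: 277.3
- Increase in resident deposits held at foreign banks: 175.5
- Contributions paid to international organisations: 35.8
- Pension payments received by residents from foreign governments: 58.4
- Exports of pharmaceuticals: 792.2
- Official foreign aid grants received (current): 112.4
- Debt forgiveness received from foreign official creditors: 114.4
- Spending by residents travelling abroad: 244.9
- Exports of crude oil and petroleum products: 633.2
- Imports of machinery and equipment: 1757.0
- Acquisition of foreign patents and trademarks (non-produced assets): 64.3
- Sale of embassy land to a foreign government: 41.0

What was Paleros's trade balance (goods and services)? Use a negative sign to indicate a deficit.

-1639.8

Goods: -325.5 - 1022.6 + 633.2 + 277.3 + 792.2 - 1757.0 = -1402.4
Services: -244.9 - 167.9 + 175.4 = -237.4
Trade balance = -1402.4 + (-237.4) = -1639.8
(Excluded from the trade balance — secondary income: personal remittances sent abroad by immigrant workers 115.3, official development assistance provided to other countries 98.3, contributions paid to international organisations 35.8, pension payments received by residents from foreign governments 58.4, official foreign aid grants received (current) 112.4; financial account: new loans extended by domestic banks to foreign borrowers 483.1, sale of domestic government bonds to non-residents 254.1, increase in resident deposits held at foreign banks 175.5; capital account: debt forgiveness received from foreign official creditors 114.4, acquisition of foreign patents and trademarks (non-produced assets) 64.3, sale of embassy land to a foreign government 41.0.)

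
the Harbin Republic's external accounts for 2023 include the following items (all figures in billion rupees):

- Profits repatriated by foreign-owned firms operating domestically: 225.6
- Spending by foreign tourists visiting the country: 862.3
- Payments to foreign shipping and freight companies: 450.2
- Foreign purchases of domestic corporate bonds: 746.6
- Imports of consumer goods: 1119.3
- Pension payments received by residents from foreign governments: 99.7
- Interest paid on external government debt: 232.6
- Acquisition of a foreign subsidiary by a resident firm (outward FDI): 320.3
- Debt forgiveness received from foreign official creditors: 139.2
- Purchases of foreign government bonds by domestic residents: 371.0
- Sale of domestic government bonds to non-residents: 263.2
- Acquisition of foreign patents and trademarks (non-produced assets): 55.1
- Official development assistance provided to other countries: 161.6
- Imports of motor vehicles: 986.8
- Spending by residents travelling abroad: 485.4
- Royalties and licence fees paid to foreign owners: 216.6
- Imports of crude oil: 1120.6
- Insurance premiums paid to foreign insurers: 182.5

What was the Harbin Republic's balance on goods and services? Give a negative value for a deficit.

-3699.1

Goods: -1120.6 - 1119.3 - 986.8 = -3226.7
Services: -450.2 + 862.3 - 216.6 - 485.4 - 182.5 = -472.4
Trade balance = -3226.7 + (-472.4) = -3699.1
(Excluded from the trade balance — primary income: profits repatriated by foreign-owned firms operating domestically 225.6, interest paid on external government debt 232.6; financial account: foreign purchases of domestic corporate bonds 746.6, acquisition of a foreign subsidiary by a resident firm (outward FDI) 320.3, purchases of foreign government bonds by domestic residents 371.0, sale of domestic government bonds to non-residents 263.2; secondary income: pension payments received by residents from foreign governments 99.7, official development assistance provided to other countries 161.6; capital account: debt forgiveness received from foreign official creditors 139.2, acquisition of foreign patents and trademarks (non-produced assets) 55.1.)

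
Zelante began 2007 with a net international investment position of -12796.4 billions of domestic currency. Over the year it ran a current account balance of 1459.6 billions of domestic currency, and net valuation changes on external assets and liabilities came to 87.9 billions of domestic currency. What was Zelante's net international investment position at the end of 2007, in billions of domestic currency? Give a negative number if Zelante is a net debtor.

Change in NIIP = current account + net valuation change = 1459.6 + 87.9 = 1547.5
End-of-year NIIP = -12796.4 + 1547.5 = -11248.9

-11248.9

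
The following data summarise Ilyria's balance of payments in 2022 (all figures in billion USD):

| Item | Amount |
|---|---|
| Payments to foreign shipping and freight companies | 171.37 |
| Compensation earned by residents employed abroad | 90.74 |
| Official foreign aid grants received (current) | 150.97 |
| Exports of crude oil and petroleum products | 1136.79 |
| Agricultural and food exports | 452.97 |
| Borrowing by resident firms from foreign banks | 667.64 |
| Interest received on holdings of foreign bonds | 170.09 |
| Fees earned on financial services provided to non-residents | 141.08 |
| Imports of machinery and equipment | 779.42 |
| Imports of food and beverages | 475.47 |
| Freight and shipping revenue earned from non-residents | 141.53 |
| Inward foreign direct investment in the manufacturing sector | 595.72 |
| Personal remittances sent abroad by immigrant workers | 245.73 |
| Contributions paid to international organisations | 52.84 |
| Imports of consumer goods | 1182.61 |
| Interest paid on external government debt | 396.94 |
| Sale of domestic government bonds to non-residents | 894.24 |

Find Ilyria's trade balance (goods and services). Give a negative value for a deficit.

Goods: 1136.79 - 475.47 - 779.42 - 1182.61 + 452.97 = -847.74
Services: 141.08 - 171.37 + 141.53 = 111.24
Trade balance = -847.74 + 111.24 = -736.50
(Excluded from the trade balance — primary income: compensation earned by residents employed abroad 90.74, interest received on holdings of foreign bonds 170.09, interest paid on external government debt 396.94; secondary income: official foreign aid grants received (current) 150.97, personal remittances sent abroad by immigrant workers 245.73, contributions paid to international organisations 52.84; financial account: borrowing by resident firms from foreign banks 667.64, inward foreign direct investment in the manufacturing sector 595.72, sale of domestic government bonds to non-residents 894.24.)

-736.50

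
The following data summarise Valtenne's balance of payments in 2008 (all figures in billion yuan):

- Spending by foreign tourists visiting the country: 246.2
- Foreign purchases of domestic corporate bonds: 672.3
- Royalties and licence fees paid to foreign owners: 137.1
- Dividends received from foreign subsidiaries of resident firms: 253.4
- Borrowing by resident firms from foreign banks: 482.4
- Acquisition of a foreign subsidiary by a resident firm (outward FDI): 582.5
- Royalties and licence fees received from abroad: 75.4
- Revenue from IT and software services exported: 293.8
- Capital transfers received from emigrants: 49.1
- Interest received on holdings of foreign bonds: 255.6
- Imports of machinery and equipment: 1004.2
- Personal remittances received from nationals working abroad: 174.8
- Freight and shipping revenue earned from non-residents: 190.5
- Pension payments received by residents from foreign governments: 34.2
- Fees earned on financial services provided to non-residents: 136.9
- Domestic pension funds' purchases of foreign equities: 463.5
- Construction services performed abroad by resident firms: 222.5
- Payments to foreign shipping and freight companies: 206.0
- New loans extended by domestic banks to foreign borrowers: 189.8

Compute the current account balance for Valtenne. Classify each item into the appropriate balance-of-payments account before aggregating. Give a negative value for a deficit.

Goods: -1004.2
Services: 75.4 - 137.1 + 222.5 + 190.5 + 246.2 + 293.8 - 206.0 + 136.9 = 822.2
Primary income: 253.4 + 255.6 = 509.0
Secondary income: 174.8 + 34.2 = 209.0
Current account = (-1004.2) + 822.2 + 509.0 + 209.0 = 536.0
(Excluded from the current account — financial account: foreign purchases of domestic corporate bonds 672.3, borrowing by resident firms from foreign banks 482.4, acquisition of a foreign subsidiary by a resident firm (outward FDI) 582.5, domestic pension funds' purchases of foreign equities 463.5, new loans extended by domestic banks to foreign borrowers 189.8; capital account: capital transfers received from emigrants 49.1.)

536.0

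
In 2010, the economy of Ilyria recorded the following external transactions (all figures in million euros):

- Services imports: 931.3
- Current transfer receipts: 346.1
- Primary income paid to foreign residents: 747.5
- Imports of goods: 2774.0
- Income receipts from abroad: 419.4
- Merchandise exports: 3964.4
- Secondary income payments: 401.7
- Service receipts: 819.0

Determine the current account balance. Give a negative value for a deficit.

694.4

Goods balance = 3964.4 - 2774.0 = 1190.4
Services balance = 819.0 - 931.3 = -112.3
Trade balance (goods + services) = 1190.4 + (-112.3) = 1078.1
Net primary income = 419.4 - 747.5 = -328.1
Net secondary income = 346.1 - 401.7 = -55.6
Current account = 1078.1 + (-328.1) + (-55.6) = 694.4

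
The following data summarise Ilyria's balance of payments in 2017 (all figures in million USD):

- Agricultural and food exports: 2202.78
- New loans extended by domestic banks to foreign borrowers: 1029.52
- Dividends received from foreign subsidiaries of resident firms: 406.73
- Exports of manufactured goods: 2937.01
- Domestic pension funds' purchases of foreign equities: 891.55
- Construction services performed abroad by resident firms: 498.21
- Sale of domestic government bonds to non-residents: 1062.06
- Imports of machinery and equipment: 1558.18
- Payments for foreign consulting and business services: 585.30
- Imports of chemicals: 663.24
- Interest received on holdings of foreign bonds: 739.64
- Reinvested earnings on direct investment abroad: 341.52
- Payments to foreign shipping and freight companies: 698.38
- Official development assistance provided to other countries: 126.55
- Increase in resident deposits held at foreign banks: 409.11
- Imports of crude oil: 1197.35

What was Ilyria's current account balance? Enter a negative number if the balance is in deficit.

2296.89

Goods: -1558.18 - 1197.35 + 2937.01 + 2202.78 - 663.24 = 1721.02
Services: 498.21 - 585.30 - 698.38 = -785.47
Primary income: 406.73 + 341.52 + 739.64 = 1487.89
Secondary income: -126.55
Current account = 1721.02 + (-785.47) + 1487.89 + (-126.55) = 2296.89
(Excluded from the current account — financial account: new loans extended by domestic banks to foreign borrowers 1029.52, domestic pension funds' purchases of foreign equities 891.55, sale of domestic government bonds to non-residents 1062.06, increase in resident deposits held at foreign banks 409.11.)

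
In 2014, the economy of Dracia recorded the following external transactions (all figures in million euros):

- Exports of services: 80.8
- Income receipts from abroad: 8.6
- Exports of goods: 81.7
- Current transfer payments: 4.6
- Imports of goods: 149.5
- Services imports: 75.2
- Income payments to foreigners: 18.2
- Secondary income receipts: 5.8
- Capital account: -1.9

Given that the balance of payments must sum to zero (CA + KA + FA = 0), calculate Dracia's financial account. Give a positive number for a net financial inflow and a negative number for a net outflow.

Goods balance = 81.7 - 149.5 = -67.8
Services balance = 80.8 - 75.2 = 5.6
Trade balance (goods + services) = -67.8 + 5.6 = -62.2
Net primary income = 8.6 - 18.2 = -9.6
Net secondary income = 5.8 - 4.6 = 1.2
Current account = -62.2 + (-9.6) + 1.2 = -70.6
Financial account = -(-70.6 + (-1.9)) = 72.5

72.5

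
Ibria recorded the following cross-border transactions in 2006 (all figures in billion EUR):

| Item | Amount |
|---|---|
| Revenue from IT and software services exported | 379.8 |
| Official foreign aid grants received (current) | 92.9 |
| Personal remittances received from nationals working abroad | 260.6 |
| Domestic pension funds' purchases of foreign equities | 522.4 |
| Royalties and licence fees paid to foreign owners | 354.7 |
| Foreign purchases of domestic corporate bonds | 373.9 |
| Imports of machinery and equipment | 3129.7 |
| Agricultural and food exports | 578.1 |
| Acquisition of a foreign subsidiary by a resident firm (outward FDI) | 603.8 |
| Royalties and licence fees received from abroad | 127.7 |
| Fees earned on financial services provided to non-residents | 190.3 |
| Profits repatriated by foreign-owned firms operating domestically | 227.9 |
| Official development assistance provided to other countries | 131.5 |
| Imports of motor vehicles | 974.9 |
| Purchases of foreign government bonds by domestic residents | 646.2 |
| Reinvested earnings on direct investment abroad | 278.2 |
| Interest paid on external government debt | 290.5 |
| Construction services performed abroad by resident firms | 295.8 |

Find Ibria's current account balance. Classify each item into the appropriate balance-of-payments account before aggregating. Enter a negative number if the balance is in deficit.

-2905.8

Goods: -3129.7 - 974.9 + 578.1 = -3526.5
Services: 295.8 + 127.7 + 190.3 - 354.7 + 379.8 = 638.9
Primary income: -227.9 - 290.5 + 278.2 = -240.2
Secondary income: 260.6 + 92.9 - 131.5 = 222.0
Current account = (-3526.5) + 638.9 + (-240.2) + 222.0 = -2905.8
(Excluded from the current account — financial account: domestic pension funds' purchases of foreign equities 522.4, foreign purchases of domestic corporate bonds 373.9, acquisition of a foreign subsidiary by a resident firm (outward FDI) 603.8, purchases of foreign government bonds by domestic residents 646.2.)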